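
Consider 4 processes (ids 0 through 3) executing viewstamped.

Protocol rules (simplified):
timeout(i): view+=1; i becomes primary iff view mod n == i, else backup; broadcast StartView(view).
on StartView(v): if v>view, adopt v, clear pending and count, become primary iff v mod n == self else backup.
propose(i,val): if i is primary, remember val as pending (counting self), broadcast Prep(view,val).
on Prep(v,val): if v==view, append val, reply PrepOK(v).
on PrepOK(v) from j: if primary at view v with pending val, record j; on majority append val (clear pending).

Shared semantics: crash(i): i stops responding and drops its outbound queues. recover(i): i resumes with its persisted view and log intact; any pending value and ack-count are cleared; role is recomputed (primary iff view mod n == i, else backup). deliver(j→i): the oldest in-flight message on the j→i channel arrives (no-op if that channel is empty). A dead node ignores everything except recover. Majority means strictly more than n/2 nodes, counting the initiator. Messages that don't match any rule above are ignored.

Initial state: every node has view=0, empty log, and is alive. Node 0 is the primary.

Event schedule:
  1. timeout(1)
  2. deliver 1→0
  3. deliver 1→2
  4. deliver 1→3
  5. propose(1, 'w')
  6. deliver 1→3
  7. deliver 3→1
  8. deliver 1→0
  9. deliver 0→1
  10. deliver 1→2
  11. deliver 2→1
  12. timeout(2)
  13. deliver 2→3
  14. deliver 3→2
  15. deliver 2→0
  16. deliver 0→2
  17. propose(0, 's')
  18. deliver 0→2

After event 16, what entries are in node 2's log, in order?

w

after 1 — timeout(1): n1:prim/v1/[-]
after 2 — deliver 1→0: n0:back/v1/[-]
after 3 — deliver 1→2: n2:back/v1/[-]
after 4 — deliver 1→3: n3:back/v1/[-]
after 5 — propose(1,'w'): ·
after 6 — deliver 1→3: n3:back/v1/[w]
after 7 — deliver 3→1: ·
after 8 — deliver 1→0: n0:back/v1/[w]
after 9 — deliver 0→1: n1:prim/v1/[w]
after 10 — deliver 1→2: n2:back/v1/[w]
after 11 — deliver 2→1: ·
after 12 — timeout(2): n2:prim/v2/[w]
after 13 — deliver 2→3: n3:back/v2/[w]
after 14 — deliver 3→2: ·
after 15 — deliver 2→0: n0:back/v2/[w]
after 16 — deliver 0→2: ·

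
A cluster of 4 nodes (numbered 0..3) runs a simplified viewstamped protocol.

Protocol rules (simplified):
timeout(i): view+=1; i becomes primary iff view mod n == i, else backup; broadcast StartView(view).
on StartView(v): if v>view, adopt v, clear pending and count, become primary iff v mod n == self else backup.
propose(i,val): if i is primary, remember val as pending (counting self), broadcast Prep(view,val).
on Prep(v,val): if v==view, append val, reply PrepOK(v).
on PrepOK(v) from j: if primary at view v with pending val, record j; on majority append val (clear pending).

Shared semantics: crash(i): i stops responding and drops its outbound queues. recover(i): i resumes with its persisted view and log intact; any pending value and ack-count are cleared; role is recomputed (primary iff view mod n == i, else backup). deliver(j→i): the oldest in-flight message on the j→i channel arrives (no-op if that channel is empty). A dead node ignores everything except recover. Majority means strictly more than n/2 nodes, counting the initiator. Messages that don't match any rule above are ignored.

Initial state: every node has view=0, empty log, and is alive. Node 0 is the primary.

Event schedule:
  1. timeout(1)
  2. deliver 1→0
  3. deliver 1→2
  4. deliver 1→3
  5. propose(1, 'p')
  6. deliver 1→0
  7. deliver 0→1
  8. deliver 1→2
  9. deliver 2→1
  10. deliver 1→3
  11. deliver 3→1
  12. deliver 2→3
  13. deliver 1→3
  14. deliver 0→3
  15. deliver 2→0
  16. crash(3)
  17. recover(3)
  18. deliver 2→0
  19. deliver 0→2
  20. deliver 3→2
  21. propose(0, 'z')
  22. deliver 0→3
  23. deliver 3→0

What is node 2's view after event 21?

1. timeout(1):  <1:prim v1 ->
2. deliver 1→0:  <0:back v1 ->
3. deliver 1→2:  <2:back v1 ->
4. deliver 1→3:  <3:back v1 ->
5. propose(1,'p'):  nop
6. deliver 1→0:  <0:back v1 p>
7. deliver 0→1:  nop
8. deliver 1→2:  <2:back v1 p>
9. deliver 2→1:  <1:prim v1 p>
10. deliver 1→3:  <3:back v1 p>
11. deliver 3→1:  nop
12. deliver 2→3:  nop
13. deliver 1→3:  nop
14. deliver 0→3:  nop
15. deliver 2→0:  nop
16. crash(3):  <3:✗back v1 p>
17. recover(3):  <3:back v1 p>
18. deliver 2→0:  nop
19. deliver 0→2:  nop
20. deliver 3→2:  nop
21. propose(0,'z'):  nop

1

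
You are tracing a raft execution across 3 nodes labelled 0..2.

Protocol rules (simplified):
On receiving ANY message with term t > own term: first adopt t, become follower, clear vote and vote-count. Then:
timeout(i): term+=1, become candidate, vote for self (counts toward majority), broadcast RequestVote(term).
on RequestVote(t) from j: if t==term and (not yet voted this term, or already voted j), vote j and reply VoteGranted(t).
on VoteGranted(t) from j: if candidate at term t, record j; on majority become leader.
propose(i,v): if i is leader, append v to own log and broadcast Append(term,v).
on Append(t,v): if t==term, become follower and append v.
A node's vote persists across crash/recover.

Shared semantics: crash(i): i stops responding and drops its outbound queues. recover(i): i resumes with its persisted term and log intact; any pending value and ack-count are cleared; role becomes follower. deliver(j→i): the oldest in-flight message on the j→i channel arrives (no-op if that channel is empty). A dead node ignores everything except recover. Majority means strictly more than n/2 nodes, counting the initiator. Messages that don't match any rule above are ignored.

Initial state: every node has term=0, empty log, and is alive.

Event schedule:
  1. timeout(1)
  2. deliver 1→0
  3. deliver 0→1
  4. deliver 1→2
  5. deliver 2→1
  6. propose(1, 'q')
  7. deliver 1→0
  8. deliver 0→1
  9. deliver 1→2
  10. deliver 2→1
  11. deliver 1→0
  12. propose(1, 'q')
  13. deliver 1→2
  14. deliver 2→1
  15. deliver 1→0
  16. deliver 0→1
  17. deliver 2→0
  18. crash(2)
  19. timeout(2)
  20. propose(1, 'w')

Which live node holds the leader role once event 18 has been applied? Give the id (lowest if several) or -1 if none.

1

[1] timeout(1) → N1(cand t1 [-])
[2] deliver 1→0 → N0(foll t1 [-])
[3] deliver 0→1 → N1(lead t1 [-])
[4] deliver 1→2 → N2(foll t1 [-])
[5] deliver 2→1 → ∅
[6] propose(1,'q') → N1(lead t1 [q])
[7] deliver 1→0 → N0(foll t1 [q])
[8] deliver 0→1 → ∅
[9] deliver 1→2 → N2(foll t1 [q])
[10] deliver 2→1 → ∅
[11] deliver 1→0 → ∅
[12] propose(1,'q') → N1(lead t1 [q,q])
[13] deliver 1→2 → N2(foll t1 [q,q])
[14] deliver 2→1 → ∅
[15] deliver 1→0 → N0(foll t1 [q,q])
[16] deliver 0→1 → ∅
[17] deliver 2→0 → ∅
[18] crash(2) → N2(✗foll t1 [q,q])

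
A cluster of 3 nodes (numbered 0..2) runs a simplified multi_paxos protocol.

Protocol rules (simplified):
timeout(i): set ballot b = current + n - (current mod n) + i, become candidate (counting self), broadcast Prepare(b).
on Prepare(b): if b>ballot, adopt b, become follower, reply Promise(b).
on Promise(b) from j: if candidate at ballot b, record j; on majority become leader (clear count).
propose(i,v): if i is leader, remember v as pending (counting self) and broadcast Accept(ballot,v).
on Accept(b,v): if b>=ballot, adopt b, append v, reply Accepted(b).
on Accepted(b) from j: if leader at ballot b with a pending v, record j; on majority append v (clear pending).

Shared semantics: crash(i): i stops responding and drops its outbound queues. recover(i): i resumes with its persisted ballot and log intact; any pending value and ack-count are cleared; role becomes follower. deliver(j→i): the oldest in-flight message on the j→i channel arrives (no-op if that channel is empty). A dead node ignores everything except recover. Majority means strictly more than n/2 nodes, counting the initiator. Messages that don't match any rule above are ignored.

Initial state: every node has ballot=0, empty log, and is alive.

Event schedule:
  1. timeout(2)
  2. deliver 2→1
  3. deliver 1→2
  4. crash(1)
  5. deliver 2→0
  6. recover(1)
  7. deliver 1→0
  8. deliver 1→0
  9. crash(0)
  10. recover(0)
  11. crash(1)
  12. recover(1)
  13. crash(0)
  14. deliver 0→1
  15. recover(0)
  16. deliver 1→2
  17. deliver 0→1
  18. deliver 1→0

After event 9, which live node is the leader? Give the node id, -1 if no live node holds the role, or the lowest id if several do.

2

after 1 — timeout(2): n2:cand/b5/[-]
after 2 — deliver 2→1: n1:foll/b5/[-]
after 3 — deliver 1→2: n2:lead/b5/[-]
after 4 — crash(1): n1:✗foll/b5/[-]
after 5 — deliver 2→0: n0:foll/b5/[-]
after 6 — recover(1): n1:foll/b5/[-]
after 7 — deliver 1→0: ·
after 8 — deliver 1→0: ·
after 9 — crash(0): n0:✗foll/b5/[-]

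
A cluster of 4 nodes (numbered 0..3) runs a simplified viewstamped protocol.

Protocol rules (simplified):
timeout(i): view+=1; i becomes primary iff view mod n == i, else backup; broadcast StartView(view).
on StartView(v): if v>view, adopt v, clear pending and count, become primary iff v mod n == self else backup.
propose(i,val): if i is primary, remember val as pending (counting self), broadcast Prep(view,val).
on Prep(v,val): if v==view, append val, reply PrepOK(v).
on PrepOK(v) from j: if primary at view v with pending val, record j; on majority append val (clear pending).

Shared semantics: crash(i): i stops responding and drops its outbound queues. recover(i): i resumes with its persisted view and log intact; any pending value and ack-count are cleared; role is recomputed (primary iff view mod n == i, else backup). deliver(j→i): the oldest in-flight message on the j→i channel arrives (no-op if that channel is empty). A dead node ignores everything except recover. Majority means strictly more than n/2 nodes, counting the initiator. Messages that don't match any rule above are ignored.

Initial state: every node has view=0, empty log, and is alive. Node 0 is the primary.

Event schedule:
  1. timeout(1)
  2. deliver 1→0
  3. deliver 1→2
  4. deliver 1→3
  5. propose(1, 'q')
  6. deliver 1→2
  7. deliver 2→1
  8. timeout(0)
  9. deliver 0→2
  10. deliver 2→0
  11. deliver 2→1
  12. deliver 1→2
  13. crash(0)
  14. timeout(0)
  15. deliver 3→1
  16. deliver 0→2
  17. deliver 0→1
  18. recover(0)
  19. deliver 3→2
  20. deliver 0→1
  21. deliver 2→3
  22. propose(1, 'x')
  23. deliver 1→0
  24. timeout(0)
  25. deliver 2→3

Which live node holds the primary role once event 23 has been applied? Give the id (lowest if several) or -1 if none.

1

step 1 timeout(1): 1={prim,v=1,log=-}
step 2 deliver 1→0: 0={back,v=1,log=-}
step 3 deliver 1→2: 2={back,v=1,log=-}
step 4 deliver 1→3: 3={back,v=1,log=-}
step 5 propose(1,'q'): —
step 6 deliver 1→2: 2={back,v=1,log=q}
step 7 deliver 2→1: —
step 8 timeout(0): 0={back,v=2,log=-}
step 9 deliver 0→2: 2={prim,v=2,log=q}
step 10 deliver 2→0: —
step 11 deliver 2→1: —
step 12 deliver 1→2: —
step 13 crash(0): 0={✗back,v=2,log=-}
step 14 timeout(0): —
step 15 deliver 3→1: —
step 16 deliver 0→2: —
step 17 deliver 0→1: —
step 18 recover(0): 0={back,v=2,log=-}
step 19 deliver 3→2: —
step 20 deliver 0→1: —
step 21 deliver 2→3: —
step 22 propose(1,'x'): —
step 23 deliver 1→0: —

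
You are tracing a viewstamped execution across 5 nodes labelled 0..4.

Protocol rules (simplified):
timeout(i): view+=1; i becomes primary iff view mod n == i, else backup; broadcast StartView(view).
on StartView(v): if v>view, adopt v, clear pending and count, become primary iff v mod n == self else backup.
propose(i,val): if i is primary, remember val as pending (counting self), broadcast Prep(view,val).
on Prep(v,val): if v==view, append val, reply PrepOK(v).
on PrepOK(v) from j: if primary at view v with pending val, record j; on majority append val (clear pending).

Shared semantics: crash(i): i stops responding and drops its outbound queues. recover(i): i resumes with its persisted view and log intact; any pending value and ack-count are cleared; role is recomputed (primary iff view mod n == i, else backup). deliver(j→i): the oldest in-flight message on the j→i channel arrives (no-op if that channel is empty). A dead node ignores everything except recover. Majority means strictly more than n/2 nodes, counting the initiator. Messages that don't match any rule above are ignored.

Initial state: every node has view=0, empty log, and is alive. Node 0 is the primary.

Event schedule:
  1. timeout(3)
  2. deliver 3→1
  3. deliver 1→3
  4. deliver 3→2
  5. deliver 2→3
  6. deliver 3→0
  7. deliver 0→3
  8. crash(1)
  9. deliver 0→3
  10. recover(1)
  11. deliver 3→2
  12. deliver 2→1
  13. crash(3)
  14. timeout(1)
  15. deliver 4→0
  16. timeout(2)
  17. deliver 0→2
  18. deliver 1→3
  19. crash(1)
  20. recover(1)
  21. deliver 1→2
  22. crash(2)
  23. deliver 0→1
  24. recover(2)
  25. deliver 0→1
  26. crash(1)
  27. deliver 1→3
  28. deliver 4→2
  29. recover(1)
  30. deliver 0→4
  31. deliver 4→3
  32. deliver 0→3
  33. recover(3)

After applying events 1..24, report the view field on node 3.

1

[1] timeout(3) → N3(back v1 [-])
[2] deliver 3→1 → N1(prim v1 [-])
[3] deliver 1→3 → ∅
[4] deliver 3→2 → N2(back v1 [-])
[5] deliver 2→3 → ∅
[6] deliver 3→0 → N0(back v1 [-])
[7] deliver 0→3 → ∅
[8] crash(1) → N1(✗prim v1 [-])
[9] deliver 0→3 → ∅
[10] recover(1) → N1(prim v1 [-])
[11] deliver 3→2 → ∅
[12] deliver 2→1 → ∅
[13] crash(3) → N3(✗back v1 [-])
[14] timeout(1) → N1(back v2 [-])
[15] deliver 4→0 → ∅
[16] timeout(2) → N2(prim v2 [-])
[17] deliver 0→2 → ∅
[18] deliver 1→3 → ∅
[19] crash(1) → N1(✗back v2 [-])
[20] recover(1) → N1(back v2 [-])
[21] deliver 1→2 → ∅
[22] crash(2) → N2(✗prim v2 [-])
[23] deliver 0→1 → ∅
[24] recover(2) → N2(prim v2 [-])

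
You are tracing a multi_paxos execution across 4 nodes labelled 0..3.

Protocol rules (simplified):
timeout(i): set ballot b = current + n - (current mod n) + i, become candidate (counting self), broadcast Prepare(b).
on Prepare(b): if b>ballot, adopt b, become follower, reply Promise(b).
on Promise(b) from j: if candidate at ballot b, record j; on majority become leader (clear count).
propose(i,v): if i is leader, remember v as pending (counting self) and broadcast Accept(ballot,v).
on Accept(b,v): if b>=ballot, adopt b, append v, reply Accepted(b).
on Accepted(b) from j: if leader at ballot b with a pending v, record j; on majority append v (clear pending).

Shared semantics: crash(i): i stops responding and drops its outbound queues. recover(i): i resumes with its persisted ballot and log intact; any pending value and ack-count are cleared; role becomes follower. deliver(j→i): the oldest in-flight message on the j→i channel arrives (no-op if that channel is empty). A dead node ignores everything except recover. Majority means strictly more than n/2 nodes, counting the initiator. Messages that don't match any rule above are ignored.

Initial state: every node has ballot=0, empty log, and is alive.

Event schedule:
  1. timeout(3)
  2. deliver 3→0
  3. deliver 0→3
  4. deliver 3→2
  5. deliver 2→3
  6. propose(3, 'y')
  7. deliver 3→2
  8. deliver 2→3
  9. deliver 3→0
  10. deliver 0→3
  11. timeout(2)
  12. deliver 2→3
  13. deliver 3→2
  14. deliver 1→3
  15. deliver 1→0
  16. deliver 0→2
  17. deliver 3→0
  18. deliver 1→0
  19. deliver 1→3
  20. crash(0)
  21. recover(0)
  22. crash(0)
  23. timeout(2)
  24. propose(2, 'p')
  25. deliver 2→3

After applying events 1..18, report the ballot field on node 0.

step 1 timeout(3): 3={cand,b=7,log=-}
step 2 deliver 3→0: 0={foll,b=7,log=-}
step 3 deliver 0→3: —
step 4 deliver 3→2: 2={foll,b=7,log=-}
step 5 deliver 2→3: 3={lead,b=7,log=-}
step 6 propose(3,'y'): —
step 7 deliver 3→2: 2={foll,b=7,log=y}
step 8 deliver 2→3: —
step 9 deliver 3→0: 0={foll,b=7,log=y}
step 10 deliver 0→3: 3={lead,b=7,log=y}
step 11 timeout(2): 2={cand,b=10,log=y}
step 12 deliver 2→3: 3={foll,b=10,log=y}
step 13 deliver 3→2: —
step 14 deliver 1→3: —
step 15 deliver 1→0: —
step 16 deliver 0→2: —
step 17 deliver 3→0: —
step 18 deliver 1→0: —

7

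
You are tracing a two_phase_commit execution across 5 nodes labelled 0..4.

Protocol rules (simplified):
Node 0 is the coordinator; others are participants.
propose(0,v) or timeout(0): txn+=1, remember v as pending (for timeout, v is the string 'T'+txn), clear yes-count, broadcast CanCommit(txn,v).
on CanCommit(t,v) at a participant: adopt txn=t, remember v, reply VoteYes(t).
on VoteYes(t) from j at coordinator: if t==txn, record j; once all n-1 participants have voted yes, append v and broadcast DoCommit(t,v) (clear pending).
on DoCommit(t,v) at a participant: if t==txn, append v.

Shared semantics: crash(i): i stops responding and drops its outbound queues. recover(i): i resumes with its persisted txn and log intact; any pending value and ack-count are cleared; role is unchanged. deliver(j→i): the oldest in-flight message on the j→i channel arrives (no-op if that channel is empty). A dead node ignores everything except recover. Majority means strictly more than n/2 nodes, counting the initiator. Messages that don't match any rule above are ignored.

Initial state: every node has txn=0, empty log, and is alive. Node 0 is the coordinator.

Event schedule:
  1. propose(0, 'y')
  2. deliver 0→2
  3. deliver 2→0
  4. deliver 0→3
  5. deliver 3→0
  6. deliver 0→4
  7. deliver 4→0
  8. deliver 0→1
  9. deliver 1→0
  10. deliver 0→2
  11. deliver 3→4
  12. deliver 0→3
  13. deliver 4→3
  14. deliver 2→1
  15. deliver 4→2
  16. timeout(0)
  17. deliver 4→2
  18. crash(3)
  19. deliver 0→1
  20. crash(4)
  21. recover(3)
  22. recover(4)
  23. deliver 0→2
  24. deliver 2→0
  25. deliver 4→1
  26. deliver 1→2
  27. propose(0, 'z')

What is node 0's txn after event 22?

2

e1 propose(0,'y'): 0[coor,t=1,-]
e2 deliver 0→2: 2[part,t=1,-]
e3 deliver 2→0: ·
e4 deliver 0→3: 3[part,t=1,-]
e5 deliver 3→0: ·
e6 deliver 0→4: 4[part,t=1,-]
e7 deliver 4→0: ·
e8 deliver 0→1: 1[part,t=1,-]
e9 deliver 1→0: 0[coor,t=1,y]
e10 deliver 0→2: 2[part,t=1,y]
e11 deliver 3→4: ·
e12 deliver 0→3: 3[part,t=1,y]
e13 deliver 4→3: ·
e14 deliver 2→1: ·
e15 deliver 4→2: ·
e16 timeout(0): 0[coor,t=2,y]
e17 deliver 4→2: ·
e18 crash(3): 3[✗part,t=1,y]
e19 deliver 0→1: 1[part,t=1,y]
e20 crash(4): 4[✗part,t=1,-]
e21 recover(3): 3[part,t=1,y]
e22 recover(4): 4[part,t=1,-]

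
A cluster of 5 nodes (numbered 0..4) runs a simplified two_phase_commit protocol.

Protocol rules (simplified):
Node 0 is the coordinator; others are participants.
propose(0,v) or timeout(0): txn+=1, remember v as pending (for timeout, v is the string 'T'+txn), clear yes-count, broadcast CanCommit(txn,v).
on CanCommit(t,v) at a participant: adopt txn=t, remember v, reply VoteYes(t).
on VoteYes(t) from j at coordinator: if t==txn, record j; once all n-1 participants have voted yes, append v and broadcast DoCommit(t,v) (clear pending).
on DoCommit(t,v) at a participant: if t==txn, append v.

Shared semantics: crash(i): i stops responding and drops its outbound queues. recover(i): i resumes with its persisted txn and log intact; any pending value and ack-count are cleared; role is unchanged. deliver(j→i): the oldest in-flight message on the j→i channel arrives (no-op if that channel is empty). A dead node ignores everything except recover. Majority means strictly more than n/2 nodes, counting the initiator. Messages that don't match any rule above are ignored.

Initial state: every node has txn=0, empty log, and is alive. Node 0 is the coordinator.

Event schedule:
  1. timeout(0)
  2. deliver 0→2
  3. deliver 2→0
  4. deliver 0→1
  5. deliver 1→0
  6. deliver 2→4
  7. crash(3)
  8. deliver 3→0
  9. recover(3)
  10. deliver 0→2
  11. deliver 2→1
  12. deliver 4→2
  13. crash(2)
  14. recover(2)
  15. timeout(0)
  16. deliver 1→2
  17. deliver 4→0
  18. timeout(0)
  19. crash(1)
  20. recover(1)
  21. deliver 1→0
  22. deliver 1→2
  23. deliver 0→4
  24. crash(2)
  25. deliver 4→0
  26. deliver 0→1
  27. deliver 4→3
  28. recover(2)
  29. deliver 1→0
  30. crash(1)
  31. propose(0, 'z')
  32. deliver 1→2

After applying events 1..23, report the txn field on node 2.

e1 timeout(0): 0[coor,t=1,-]
e2 deliver 0→2: 2[part,t=1,-]
e3 deliver 2→0: ·
e4 deliver 0→1: 1[part,t=1,-]
e5 deliver 1→0: ·
e6 deliver 2→4: ·
e7 crash(3): 3[✗part,t=0,-]
e8 deliver 3→0: ·
e9 recover(3): 3[part,t=0,-]
e10 deliver 0→2: ·
e11 deliver 2→1: ·
e12 deliver 4→2: ·
e13 crash(2): 2[✗part,t=1,-]
e14 recover(2): 2[part,t=1,-]
e15 timeout(0): 0[coor,t=2,-]
e16 deliver 1→2: ·
e17 deliver 4→0: ·
e18 timeout(0): 0[coor,t=3,-]
e19 crash(1): 1[✗part,t=1,-]
e20 recover(1): 1[part,t=1,-]
e21 deliver 1→0: ·
e22 deliver 1→2: ·
e23 deliver 0→4: 4[part,t=1,-]

1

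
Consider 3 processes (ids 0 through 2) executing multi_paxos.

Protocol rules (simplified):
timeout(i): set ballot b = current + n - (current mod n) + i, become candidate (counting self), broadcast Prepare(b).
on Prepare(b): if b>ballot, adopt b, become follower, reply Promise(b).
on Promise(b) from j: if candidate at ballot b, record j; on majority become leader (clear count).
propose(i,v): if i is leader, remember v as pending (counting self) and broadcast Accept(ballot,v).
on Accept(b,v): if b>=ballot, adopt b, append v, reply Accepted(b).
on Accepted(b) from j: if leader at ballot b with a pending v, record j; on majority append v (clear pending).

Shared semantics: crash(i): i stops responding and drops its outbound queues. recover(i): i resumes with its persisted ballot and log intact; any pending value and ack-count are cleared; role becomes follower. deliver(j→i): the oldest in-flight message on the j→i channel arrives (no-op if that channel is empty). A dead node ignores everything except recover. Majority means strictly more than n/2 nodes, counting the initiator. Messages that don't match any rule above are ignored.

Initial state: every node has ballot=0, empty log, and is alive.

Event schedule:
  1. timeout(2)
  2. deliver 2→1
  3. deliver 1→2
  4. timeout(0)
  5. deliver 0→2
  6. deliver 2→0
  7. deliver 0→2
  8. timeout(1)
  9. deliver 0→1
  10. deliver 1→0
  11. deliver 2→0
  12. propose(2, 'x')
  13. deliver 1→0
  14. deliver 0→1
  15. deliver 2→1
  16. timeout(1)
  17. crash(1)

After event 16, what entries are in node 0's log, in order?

empty

step 1 timeout(2): 2={cand,b=5,log=-}
step 2 deliver 2→1: 1={foll,b=5,log=-}
step 3 deliver 1→2: 2={lead,b=5,log=-}
step 4 timeout(0): 0={cand,b=3,log=-}
step 5 deliver 0→2: —
step 6 deliver 2→0: 0={foll,b=5,log=-}
step 7 deliver 0→2: —
step 8 timeout(1): 1={cand,b=7,log=-}
step 9 deliver 0→1: —
step 10 deliver 1→0: 0={foll,b=7,log=-}
step 11 deliver 2→0: —
step 12 propose(2,'x'): —
step 13 deliver 1→0: —
step 14 deliver 0→1: 1={lead,b=7,log=-}
step 15 deliver 2→1: —
step 16 timeout(1): 1={cand,b=10,log=-}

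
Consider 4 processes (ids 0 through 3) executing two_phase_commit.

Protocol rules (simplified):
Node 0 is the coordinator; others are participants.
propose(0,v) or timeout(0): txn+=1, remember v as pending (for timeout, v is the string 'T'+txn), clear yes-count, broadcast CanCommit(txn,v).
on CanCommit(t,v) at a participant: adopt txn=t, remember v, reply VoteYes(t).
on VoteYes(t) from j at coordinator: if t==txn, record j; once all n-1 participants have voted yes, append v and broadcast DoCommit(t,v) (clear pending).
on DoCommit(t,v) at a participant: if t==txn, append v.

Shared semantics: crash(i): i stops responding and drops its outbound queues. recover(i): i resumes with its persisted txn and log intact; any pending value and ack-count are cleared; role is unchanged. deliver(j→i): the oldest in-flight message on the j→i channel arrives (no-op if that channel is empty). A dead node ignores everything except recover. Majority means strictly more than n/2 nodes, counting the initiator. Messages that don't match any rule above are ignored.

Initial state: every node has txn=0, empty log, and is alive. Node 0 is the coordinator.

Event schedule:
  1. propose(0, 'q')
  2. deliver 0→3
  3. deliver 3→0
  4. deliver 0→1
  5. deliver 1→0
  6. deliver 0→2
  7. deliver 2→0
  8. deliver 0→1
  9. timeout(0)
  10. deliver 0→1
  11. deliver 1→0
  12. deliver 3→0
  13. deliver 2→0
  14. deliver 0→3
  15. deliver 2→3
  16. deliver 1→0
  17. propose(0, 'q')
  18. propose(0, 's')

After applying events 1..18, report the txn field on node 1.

2

step 1 propose(0,'q'): 0={coor,t=1,log=-}
step 2 deliver 0→3: 3={part,t=1,log=-}
step 3 deliver 3→0: —
step 4 deliver 0→1: 1={part,t=1,log=-}
step 5 deliver 1→0: —
step 6 deliver 0→2: 2={part,t=1,log=-}
step 7 deliver 2→0: 0={coor,t=1,log=q}
step 8 deliver 0→1: 1={part,t=1,log=q}
step 9 timeout(0): 0={coor,t=2,log=q}
step 10 deliver 0→1: 1={part,t=2,log=q}
step 11 deliver 1→0: —
step 12 deliver 3→0: —
step 13 deliver 2→0: —
step 14 deliver 0→3: 3={part,t=1,log=q}
step 15 deliver 2→3: —
step 16 deliver 1→0: —
step 17 propose(0,'q'): 0={coor,t=3,log=q}
step 18 propose(0,'s'): 0={coor,t=4,log=q}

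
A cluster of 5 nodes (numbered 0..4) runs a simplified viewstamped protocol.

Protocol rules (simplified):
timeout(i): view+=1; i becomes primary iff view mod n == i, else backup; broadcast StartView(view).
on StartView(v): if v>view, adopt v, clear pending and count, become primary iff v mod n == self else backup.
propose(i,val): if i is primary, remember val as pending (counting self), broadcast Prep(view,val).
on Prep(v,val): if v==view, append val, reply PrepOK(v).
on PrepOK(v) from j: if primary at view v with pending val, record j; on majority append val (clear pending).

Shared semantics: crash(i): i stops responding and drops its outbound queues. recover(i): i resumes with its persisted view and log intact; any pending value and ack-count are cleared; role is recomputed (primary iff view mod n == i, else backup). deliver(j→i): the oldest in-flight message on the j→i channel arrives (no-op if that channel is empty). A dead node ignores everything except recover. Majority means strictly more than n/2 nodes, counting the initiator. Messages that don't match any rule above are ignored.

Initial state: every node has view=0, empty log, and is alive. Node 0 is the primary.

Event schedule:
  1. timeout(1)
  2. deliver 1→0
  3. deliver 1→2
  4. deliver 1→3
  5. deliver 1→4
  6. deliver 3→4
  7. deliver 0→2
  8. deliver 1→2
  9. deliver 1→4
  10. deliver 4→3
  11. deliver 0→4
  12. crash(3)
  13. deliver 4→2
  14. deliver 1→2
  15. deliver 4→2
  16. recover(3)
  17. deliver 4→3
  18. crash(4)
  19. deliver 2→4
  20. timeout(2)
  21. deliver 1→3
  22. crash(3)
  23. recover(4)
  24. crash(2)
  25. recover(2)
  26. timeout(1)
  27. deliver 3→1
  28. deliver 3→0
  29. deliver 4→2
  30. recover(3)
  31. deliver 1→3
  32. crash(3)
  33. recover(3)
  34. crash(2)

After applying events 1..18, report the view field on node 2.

1. timeout(1):  <1:prim v1 ->
2. deliver 1→0:  <0:back v1 ->
3. deliver 1→2:  <2:back v1 ->
4. deliver 1→3:  <3:back v1 ->
5. deliver 1→4:  <4:back v1 ->
6. deliver 3→4:  nop
7. deliver 0→2:  nop
8. deliver 1→2:  nop
9. deliver 1→4:  nop
10. deliver 4→3:  nop
11. deliver 0→4:  nop
12. crash(3):  <3:✗back v1 ->
13. deliver 4→2:  nop
14. deliver 1→2:  nop
15. deliver 4→2:  nop
16. recover(3):  <3:back v1 ->
17. deliver 4→3:  nop
18. crash(4):  <4:✗back v1 ->

1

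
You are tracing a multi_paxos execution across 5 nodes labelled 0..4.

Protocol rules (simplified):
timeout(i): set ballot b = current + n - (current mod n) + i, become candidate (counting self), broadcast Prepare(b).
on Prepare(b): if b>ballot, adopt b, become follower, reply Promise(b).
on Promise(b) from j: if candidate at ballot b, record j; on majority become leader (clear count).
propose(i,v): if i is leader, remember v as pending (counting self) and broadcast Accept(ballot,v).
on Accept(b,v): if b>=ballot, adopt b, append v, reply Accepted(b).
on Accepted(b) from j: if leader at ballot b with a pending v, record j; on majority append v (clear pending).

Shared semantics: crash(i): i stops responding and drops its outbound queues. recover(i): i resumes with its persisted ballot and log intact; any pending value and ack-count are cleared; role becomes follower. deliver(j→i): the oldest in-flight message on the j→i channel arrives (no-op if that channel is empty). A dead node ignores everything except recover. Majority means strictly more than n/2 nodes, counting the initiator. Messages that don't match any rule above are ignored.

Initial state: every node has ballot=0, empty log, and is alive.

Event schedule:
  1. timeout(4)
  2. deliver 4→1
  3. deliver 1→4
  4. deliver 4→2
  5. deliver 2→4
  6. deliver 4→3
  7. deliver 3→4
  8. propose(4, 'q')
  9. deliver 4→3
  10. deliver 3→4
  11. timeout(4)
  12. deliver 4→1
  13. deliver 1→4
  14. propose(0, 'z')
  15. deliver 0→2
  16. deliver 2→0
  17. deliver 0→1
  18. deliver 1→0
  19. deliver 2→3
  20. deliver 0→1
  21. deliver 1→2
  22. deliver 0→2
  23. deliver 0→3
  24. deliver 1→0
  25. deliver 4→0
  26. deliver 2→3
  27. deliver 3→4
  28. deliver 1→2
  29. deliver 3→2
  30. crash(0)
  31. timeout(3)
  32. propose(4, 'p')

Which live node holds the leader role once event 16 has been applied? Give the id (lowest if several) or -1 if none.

1. timeout(4):  <4:cand b9 ->
2. deliver 4→1:  <1:foll b9 ->
3. deliver 1→4:  nop
4. deliver 4→2:  <2:foll b9 ->
5. deliver 2→4:  <4:lead b9 ->
6. deliver 4→3:  <3:foll b9 ->
7. deliver 3→4:  nop
8. propose(4,'q'):  nop
9. deliver 4→3:  <3:foll b9 q>
10. deliver 3→4:  nop
11. timeout(4):  <4:cand b14 ->
12. deliver 4→1:  <1:foll b9 q>
13. deliver 1→4:  nop
14. propose(0,'z'):  nop
15. deliver 0→2:  nop
16. deliver 2→0:  nop

-1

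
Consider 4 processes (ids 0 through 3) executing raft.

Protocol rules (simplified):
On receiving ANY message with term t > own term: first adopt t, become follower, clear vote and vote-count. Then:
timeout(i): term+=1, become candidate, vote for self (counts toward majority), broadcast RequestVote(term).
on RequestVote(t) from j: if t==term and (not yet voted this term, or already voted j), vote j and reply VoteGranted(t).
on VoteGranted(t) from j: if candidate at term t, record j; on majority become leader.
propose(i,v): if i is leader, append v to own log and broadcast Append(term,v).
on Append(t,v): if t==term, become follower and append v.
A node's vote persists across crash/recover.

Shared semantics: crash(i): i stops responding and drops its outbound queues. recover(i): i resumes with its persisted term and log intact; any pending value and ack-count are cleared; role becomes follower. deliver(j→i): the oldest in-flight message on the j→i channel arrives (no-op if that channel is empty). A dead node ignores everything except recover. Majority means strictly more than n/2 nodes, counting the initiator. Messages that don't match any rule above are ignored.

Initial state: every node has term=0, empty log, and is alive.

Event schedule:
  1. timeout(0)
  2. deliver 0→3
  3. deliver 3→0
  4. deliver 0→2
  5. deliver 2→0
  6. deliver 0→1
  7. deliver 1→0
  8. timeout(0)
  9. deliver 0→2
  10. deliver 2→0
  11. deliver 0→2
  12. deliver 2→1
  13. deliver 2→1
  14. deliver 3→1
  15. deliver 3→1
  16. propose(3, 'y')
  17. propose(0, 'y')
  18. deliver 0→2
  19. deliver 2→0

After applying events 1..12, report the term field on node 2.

1. timeout(0):  <0:cand t1 ->
2. deliver 0→3:  <3:foll t1 ->
3. deliver 3→0:  nop
4. deliver 0→2:  <2:foll t1 ->
5. deliver 2→0:  <0:lead t1 ->
6. deliver 0→1:  <1:foll t1 ->
7. deliver 1→0:  nop
8. timeout(0):  <0:cand t2 ->
9. deliver 0→2:  <2:foll t2 ->
10. deliver 2→0:  nop
11. deliver 0→2:  nop
12. deliver 2→1:  nop

2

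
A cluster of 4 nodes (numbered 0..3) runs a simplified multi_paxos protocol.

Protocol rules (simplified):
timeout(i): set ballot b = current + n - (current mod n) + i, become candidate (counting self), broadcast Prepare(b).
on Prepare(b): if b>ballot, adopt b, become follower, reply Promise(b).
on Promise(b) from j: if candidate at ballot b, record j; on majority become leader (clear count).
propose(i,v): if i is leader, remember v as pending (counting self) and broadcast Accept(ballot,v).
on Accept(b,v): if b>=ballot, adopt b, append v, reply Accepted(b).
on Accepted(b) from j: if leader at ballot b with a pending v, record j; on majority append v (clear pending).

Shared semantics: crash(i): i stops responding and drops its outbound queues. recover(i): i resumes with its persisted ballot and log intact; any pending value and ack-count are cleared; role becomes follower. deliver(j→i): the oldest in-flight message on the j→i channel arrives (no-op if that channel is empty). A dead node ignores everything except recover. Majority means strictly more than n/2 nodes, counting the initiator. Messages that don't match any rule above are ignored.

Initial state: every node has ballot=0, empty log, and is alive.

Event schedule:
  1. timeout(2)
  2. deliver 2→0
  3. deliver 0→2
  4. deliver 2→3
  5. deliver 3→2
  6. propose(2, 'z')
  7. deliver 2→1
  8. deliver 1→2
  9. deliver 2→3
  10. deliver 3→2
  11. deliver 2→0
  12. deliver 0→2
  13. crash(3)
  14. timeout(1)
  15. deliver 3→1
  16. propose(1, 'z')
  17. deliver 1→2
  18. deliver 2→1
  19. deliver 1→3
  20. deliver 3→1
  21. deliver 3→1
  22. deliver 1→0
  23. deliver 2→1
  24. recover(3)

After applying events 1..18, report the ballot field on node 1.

1. timeout(2):  <2:cand b6 ->
2. deliver 2→0:  <0:foll b6 ->
3. deliver 0→2:  nop
4. deliver 2→3:  <3:foll b6 ->
5. deliver 3→2:  <2:lead b6 ->
6. propose(2,'z'):  nop
7. deliver 2→1:  <1:foll b6 ->
8. deliver 1→2:  nop
9. deliver 2→3:  <3:foll b6 z>
10. deliver 3→2:  nop
11. deliver 2→0:  <0:foll b6 z>
12. deliver 0→2:  <2:lead b6 z>
13. crash(3):  <3:✗foll b6 z>
14. timeout(1):  <1:cand b9 ->
15. deliver 3→1:  nop
16. propose(1,'z'):  nop
17. deliver 1→2:  <2:foll b9 z>
18. deliver 2→1:  nop

9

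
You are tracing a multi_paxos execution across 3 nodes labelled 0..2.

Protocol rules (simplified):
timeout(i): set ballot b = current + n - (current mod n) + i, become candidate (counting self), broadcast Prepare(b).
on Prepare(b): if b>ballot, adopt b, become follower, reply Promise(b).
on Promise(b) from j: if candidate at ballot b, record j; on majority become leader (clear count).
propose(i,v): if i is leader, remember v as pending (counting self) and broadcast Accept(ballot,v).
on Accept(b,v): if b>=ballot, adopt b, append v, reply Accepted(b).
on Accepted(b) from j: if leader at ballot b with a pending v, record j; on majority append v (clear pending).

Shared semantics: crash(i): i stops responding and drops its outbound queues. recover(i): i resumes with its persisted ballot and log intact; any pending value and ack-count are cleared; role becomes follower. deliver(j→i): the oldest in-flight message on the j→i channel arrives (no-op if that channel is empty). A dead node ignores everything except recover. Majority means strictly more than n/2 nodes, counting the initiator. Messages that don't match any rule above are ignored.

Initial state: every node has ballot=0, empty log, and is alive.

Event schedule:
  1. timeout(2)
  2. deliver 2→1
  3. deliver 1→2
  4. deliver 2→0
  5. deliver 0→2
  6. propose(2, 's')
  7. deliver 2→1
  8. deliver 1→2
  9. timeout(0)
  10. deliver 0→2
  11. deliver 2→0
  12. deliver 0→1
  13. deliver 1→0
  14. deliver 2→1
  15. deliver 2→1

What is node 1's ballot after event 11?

5

after 1 — timeout(2): n2:cand/b5/[-]
after 2 — deliver 2→1: n1:foll/b5/[-]
after 3 — deliver 1→2: n2:lead/b5/[-]
after 4 — deliver 2→0: n0:foll/b5/[-]
after 5 — deliver 0→2: ·
after 6 — propose(2,'s'): ·
after 7 — deliver 2→1: n1:foll/b5/[s]
after 8 — deliver 1→2: n2:lead/b5/[s]
after 9 — timeout(0): n0:cand/b6/[-]
after 10 — deliver 0→2: n2:foll/b6/[s]
after 11 — deliver 2→0: ·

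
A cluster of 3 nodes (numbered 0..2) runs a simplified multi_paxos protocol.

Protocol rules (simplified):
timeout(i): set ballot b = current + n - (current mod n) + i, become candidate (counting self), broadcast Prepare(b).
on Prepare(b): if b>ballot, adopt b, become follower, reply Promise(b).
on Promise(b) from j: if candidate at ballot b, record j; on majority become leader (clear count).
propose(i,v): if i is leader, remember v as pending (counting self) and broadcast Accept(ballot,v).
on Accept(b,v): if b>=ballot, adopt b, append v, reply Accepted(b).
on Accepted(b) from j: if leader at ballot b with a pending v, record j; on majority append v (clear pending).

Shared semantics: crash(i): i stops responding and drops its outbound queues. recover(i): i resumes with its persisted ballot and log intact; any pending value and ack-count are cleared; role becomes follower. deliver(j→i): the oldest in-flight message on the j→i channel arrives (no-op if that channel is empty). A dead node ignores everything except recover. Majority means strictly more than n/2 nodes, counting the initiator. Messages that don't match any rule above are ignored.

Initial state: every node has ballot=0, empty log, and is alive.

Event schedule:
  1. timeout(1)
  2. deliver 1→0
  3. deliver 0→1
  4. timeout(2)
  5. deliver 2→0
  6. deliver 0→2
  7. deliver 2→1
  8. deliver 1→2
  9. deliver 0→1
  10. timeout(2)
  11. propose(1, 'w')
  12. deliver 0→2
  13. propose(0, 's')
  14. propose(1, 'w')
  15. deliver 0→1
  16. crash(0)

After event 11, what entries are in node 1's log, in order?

1. timeout(1):  <1:cand b4 ->
2. deliver 1→0:  <0:foll b4 ->
3. deliver 0→1:  <1:lead b4 ->
4. timeout(2):  <2:cand b5 ->
5. deliver 2→0:  <0:foll b5 ->
6. deliver 0→2:  <2:lead b5 ->
7. deliver 2→1:  <1:foll b5 ->
8. deliver 1→2:  nop
9. deliver 0→1:  nop
10. timeout(2):  <2:cand b8 ->
11. propose(1,'w'):  nop

empty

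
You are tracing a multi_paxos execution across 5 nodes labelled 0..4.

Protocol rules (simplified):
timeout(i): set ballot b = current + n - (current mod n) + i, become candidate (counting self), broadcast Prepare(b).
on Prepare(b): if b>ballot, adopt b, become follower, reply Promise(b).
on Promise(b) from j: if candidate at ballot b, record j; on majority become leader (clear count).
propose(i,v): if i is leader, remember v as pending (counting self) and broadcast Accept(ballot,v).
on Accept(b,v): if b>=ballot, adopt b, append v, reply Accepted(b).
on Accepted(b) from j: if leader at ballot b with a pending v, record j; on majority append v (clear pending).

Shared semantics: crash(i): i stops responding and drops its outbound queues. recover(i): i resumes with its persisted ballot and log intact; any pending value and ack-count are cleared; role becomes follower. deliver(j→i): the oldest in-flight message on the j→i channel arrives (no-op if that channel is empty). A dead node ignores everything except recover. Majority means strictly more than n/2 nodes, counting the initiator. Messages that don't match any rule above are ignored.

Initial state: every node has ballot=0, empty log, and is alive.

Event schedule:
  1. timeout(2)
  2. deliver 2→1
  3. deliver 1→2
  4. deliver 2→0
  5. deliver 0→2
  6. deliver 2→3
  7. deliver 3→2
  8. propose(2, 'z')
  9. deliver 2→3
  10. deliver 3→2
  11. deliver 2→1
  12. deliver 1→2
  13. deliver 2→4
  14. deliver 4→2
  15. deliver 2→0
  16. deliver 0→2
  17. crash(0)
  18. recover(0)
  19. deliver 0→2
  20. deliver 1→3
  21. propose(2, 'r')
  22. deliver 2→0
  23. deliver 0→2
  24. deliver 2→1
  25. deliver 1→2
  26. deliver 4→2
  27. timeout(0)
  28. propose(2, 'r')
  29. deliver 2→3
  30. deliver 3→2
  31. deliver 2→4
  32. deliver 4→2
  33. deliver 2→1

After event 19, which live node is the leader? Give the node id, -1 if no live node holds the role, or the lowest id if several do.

2

[1] timeout(2) → N2(cand b7 [-])
[2] deliver 2→1 → N1(foll b7 [-])
[3] deliver 1→2 → ∅
[4] deliver 2→0 → N0(foll b7 [-])
[5] deliver 0→2 → N2(lead b7 [-])
[6] deliver 2→3 → N3(foll b7 [-])
[7] deliver 3→2 → ∅
[8] propose(2,'z') → ∅
[9] deliver 2→3 → N3(foll b7 [z])
[10] deliver 3→2 → ∅
[11] deliver 2→1 → N1(foll b7 [z])
[12] deliver 1→2 → N2(lead b7 [z])
[13] deliver 2→4 → N4(foll b7 [-])
[14] deliver 4→2 → ∅
[15] deliver 2→0 → N0(foll b7 [z])
[16] deliver 0→2 → ∅
[17] crash(0) → N0(✗foll b7 [z])
[18] recover(0) → N0(foll b7 [z])
[19] deliver 0→2 → ∅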